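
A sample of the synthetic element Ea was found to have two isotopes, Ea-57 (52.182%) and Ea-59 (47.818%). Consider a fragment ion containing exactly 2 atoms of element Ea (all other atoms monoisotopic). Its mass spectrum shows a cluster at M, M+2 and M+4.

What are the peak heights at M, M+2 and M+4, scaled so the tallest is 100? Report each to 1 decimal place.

Each Ea atom is independently Ea-57 (p = 0.52182) or Ea-59 (q = 0.47818); the cluster is the binomial expansion (p + q)^2.
P(M) = 0.52182^2 = 0.272296
P(M+2) = 2 × 0.52182^1 × 0.47818^1 = 0.499048
P(M+4) = 0.47818^2 = 0.228656
The M+2 peak is largest (0.499048); scaling to 100 gives 54.6 : 100.0 : 45.8.

54.6 : 100.0 : 45.8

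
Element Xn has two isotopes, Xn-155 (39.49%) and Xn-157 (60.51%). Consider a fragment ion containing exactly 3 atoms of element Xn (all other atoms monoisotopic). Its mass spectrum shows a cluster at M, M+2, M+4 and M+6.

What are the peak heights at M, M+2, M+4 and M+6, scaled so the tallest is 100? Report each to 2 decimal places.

14.20 : 65.26 : 100.00 : 51.08

Expanding (0.3949 + 0.6051)^3:
P(M) = 0.3949^3 = 0.061583
P(M+2) = 3 × 0.3949^2 × 0.6051^1 = 0.283089
P(M+4) = 3 × 0.3949^1 × 0.6051^2 = 0.433773
P(M+6) = 0.6051^3 = 0.221555
The M+4 peak is largest (0.433773); scaling to 100 gives 14.20 : 65.26 : 100.00 : 51.08.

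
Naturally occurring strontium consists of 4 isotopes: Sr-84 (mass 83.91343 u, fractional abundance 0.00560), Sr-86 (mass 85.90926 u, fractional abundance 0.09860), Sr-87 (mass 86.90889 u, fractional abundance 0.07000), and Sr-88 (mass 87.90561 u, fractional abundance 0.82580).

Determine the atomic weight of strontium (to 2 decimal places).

Ar = Σ fᵢ·mᵢ = 0.00560 × 83.91343 + 0.09860 × 85.90926 + 0.07000 × 86.90889 + 0.82580 × 87.90561
= 0.469915 + 8.470653 + 6.083622 + 72.592453 = 87.616643 u

87.62 u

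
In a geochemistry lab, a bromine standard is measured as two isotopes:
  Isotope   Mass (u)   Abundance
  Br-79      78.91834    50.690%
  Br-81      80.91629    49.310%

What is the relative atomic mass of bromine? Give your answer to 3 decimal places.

Weight each isotope mass by its fractional abundance: 0.50690 × 78.91834 + 0.49310 × 80.91629
= 40.003707 + 39.899823 = 79.903530 u

79.904 u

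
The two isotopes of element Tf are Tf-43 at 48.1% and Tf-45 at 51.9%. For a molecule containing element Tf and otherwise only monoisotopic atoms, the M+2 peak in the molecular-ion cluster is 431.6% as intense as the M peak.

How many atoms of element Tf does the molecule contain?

With n Tf atoms, P(M+2)/P(M) = C(n,1)·p^(n−1)q / p^n = n·q/p = n · 0.519/0.481.
n = 4.316 × 0.481/0.519 = 4.00 ≈ 4

4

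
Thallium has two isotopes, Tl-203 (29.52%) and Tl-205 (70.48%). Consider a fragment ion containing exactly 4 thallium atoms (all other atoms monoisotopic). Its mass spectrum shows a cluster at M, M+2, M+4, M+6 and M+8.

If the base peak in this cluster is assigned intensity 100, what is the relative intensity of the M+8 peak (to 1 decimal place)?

Term probabilities: M 0.0076, M+2 0.0725, M+4 0.2597, M+6 0.4134, M+8 0.2468. Base peak = M+6.
P(M+6) = C(4,3) × 0.2952^1 × 0.7048^3 = 4 × 0.2952 × 0.35010449 = 0.413403 (base)
P(M+8) = C(4,4) × 0.2952^0 × 0.7048^4 = 1 × 1.0000 × 0.24675365 = 0.246754
Relative intensity = 0.246754 / 0.413403 × 100 = 59.7

59.7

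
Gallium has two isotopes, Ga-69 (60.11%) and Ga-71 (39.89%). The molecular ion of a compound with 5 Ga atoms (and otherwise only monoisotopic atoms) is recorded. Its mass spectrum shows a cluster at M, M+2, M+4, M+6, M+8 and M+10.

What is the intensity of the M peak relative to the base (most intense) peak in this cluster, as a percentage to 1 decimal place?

(0.6011 + 0.3989)^5 gives M 0.0785, M+2 0.2604, M+4 0.3456, M+6 0.2293, M+8 0.0761, M+10 0.0101; the largest is M+4.
P(M+4) = C(5,2) × 0.6011^3 × 0.3989^2 = 10 × 0.21719018 × 0.15912121 = 0.345596 (base)
P(M) = C(5,0) × 0.6011^5 × 0.3989^0 = 1 × 0.07847542 × 1.0000 = 0.078475
Relative intensity = 0.078475 / 0.345596 × 100 = 22.7

22.7%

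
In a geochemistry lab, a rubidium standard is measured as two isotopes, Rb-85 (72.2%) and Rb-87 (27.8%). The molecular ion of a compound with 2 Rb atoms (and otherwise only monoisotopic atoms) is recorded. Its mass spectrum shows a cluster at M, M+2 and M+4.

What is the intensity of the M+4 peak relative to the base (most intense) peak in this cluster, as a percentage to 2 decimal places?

(0.722 + 0.278)^2 gives M 0.5213, M+2 0.4014, M+4 0.0773; the largest is M.
P(M) = C(2,0) × 0.722^2 × 0.278^0 = 1 × 0.521284 × 1.0000 = 0.521284 (base)
P(M+4) = C(2,2) × 0.722^0 × 0.278^2 = 1 × 1.0000 × 0.077284 = 0.077284
Relative intensity = 0.077284 / 0.521284 × 100 = 14.83

14.83%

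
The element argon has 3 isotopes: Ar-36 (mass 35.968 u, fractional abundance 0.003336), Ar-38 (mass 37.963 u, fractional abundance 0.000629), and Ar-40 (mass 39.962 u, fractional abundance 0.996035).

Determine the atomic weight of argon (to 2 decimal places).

Average mass = Σ (abundance × isotope mass) = 0.003336 × 35.968 + 0.000629 × 37.963 + 0.996035 × 39.962
= 0.1200 + 0.0239 + 39.8036 = 39.9475 u

39.95 u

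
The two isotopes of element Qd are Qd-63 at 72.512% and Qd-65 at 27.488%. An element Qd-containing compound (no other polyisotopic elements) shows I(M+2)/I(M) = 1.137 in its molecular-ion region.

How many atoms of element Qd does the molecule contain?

The M+2/M ratio from n Qd atoms is n · q/p = n · 0.27488/0.72512.
n = 1.137 × 0.72512/0.27488 = 3.00 ≈ 3

3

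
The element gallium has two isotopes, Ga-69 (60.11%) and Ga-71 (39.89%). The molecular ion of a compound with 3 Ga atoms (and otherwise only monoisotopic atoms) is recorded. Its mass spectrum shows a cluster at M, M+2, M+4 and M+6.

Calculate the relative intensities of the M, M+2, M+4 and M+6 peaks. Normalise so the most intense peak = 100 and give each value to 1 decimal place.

Expanding (0.6011 + 0.3989)^3:
P(M) = 0.6011^3 = 0.217190
P(M+2) = 3 × 0.6011^2 × 0.3989^1 = 0.432393
P(M+4) = 3 × 0.6011^1 × 0.3989^2 = 0.286943
P(M+6) = 0.3989^3 = 0.063473
The M+2 peak is largest (0.432393); scaling to 100 gives 50.2 : 100.0 : 66.4 : 14.7.

50.2 : 100.0 : 66.4 : 14.7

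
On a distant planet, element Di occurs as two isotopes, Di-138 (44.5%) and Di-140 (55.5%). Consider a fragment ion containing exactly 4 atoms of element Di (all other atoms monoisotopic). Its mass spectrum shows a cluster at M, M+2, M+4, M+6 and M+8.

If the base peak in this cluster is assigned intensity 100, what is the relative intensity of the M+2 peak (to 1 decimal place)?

53.5

Binomial terms of (0.445 + 0.555)^4: M 0.0392, M+2 0.1956, M+4 0.3660, M+6 0.3043, M+8 0.0949 → M+4 is the base peak.
P(M+4) = C(4,2) × 0.445^2 × 0.555^2 = 6 × 0.198025 × 0.308025 = 0.365980 (base)
P(M+2) = C(4,1) × 0.445^3 × 0.555^1 = 4 × 0.08812113 × 0.5550 = 0.195629
Relative intensity = 0.195629 / 0.365980 × 100 = 53.5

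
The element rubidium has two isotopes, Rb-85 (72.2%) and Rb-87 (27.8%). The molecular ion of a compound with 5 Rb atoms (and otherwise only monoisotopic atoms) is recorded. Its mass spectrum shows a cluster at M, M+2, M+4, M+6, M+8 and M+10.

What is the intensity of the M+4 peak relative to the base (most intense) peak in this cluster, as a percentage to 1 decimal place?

Binomial terms of (0.722 + 0.278)^5: M 0.1962, M+2 0.3777, M+4 0.2909, M+6 0.1120, M+8 0.0216, M+10 0.0017 → M+2 is the base peak.
P(M+2) = C(5,1) × 0.722^4 × 0.278^1 = 5 × 0.27173701 × 0.2780 = 0.377714 (base)
P(M+4) = C(5,2) × 0.722^3 × 0.278^2 = 10 × 0.37636705 × 0.077284 = 0.290872
Relative intensity = 0.290872 / 0.377714 × 100 = 77.0

77.0%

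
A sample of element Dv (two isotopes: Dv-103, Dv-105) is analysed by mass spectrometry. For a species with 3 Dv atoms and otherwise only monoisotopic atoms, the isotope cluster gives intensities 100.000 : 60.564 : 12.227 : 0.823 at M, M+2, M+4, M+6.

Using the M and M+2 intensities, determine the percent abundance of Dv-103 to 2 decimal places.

Let p = fractional abundance of Dv-103. I(M+2)/I(M) = [C(3,1)·p^2·(1−p)] / p^3 = 3·(1−p)/p = 60.564/100.000 = 0.6056
(1−p)/p = 0.6056/3 = 0.2019  ⇒  p = 1/(1 + 0.2019) = 0.8320
Dv-103: 83.20%, Dv-105: 16.80%.

83.20%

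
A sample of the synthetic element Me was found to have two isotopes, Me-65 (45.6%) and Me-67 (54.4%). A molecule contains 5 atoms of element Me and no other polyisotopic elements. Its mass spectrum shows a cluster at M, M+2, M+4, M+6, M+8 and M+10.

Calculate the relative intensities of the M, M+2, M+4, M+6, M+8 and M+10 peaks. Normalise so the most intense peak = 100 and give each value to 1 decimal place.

5.9 : 35.1 : 83.8 : 100.0 : 59.6 : 14.2

Expanding (0.456 + 0.544)^5:
P(M) = 0.456^5 = 0.019716
P(M+2) = 5 × 0.456^4 × 0.544^1 = 0.117606
P(M+4) = 10 × 0.456^3 × 0.544^2 = 0.280603
P(M+6) = 10 × 0.456^2 × 0.544^3 = 0.334754
P(M+8) = 5 × 0.456^1 × 0.544^4 = 0.199678
P(M+10) = 0.544^5 = 0.047642
The M+6 peak is largest (0.334754); scaling to 100 gives 5.9 : 35.1 : 83.8 : 100.0 : 59.6 : 14.2.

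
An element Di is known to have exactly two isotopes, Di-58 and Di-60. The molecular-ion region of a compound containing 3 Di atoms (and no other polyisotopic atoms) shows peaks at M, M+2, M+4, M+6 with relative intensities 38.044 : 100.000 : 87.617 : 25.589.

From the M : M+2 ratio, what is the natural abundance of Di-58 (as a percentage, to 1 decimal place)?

Let p = fractional abundance of Di-58. I(M+2)/I(M) = [C(3,1)·p^2·(1−p)] / p^3 = 3·(1−p)/p = 100.000/38.044 = 2.6285
(1−p)/p = 2.6285/3 = 0.8762  ⇒  p = 1/(1 + 0.8762) = 0.5330
Di-58: 53.3%, Di-60: 46.7%.

53.3%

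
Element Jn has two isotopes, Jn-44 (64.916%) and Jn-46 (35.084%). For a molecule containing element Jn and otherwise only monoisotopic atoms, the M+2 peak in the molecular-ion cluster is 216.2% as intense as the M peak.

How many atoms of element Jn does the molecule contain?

4

The M+2/M ratio from n Jn atoms is n · q/p = n · 0.35084/0.64916.
n = 2.162 × 0.64916/0.35084 = 4.00 ≈ 4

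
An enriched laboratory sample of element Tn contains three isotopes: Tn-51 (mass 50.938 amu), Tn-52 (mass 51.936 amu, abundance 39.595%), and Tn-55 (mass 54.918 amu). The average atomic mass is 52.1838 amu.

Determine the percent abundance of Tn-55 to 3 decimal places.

21.373%

The remaining 60.405% is split between Tn-51 (fraction x) and Tn-55 (fraction 0.60405 − x).
Substituting: 50.938x + 54.918(0.60405 − x) = 31.6197408
(50.938 − 54.918)x = -1.5534771  ⇒  x = 0.39032, y = 0.21373
Tn-51: 39.032%, Tn-55: 21.373%.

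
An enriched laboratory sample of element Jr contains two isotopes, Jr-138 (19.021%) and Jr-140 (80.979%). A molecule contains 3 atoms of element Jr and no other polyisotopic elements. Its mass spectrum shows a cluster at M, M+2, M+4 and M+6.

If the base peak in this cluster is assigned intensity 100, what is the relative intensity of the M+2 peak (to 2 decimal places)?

(0.19021 + 0.80979)^3 gives M 0.0069, M+2 0.0879, M+4 0.3742, M+6 0.5310; the largest is M+6.
P(M+6) = C(3,3) × 0.19021^0 × 0.80979^3 = 1 × 1.0000 × 0.53102776 = 0.531028 (base)
P(M+2) = C(3,1) × 0.19021^2 × 0.80979^1 = 3 × 0.03617984 × 0.80979 = 0.087894
Relative intensity = 0.087894 / 0.531028 × 100 = 16.55

16.55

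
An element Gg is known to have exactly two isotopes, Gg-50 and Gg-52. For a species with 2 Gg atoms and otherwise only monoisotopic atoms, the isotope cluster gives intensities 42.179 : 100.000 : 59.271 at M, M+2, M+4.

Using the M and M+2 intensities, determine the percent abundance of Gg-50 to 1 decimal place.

45.8%

Write p for the Gg-50 fraction. I(M+2)/I(M) = [C(2,1)·p^1·(1−p)] / p^2 = 2·(1−p)/p = 100.000/42.179 = 2.3708
(1−p)/p = 2.3708/2 = 1.1854  ⇒  p = 1/(1 + 1.1854) = 0.4576
Gg-50: 45.8%, Gg-52: 54.2%.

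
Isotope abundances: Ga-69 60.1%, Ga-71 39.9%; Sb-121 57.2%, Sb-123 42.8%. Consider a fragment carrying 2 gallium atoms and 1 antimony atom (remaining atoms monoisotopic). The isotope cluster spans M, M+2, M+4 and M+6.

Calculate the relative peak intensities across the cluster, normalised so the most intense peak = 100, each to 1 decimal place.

48.2 : 100.0 : 69.1 : 15.9

Gallium pattern (n=2): 0.361201 : 0.479598 : 0.159201
Antimony pattern (n=1): 0.5720 : 0.4280
Convolve the two distributions (both contribute in 2-u steps):
  M: 0.361201×0.5720 = 0.206607
  M+2: 0.361201×0.4280 + 0.479598×0.5720 = 0.428924
  M+4: 0.479598×0.4280 + 0.159201×0.5720 = 0.296331
  M+6: 0.159201×0.4280 = 0.068138
Scale to base peak (0.428924) = 100: 48.2 : 100.0 : 69.1 : 15.9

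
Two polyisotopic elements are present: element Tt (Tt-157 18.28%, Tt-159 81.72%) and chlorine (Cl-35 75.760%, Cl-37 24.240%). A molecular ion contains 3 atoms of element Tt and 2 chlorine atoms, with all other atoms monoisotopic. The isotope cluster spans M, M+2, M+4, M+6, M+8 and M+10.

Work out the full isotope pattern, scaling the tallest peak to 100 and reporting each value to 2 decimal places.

0.77 : 10.89 : 53.18 : 100.00 : 49.05 : 7.09

Element Tt pattern (n=3): 0.00610842 : 0.08192227 : 0.36623021 : 0.5457391
Chlorine pattern (n=2): 0.57395776 : 0.36728448 : 0.05875776
Convolve the two distributions (both contribute in 2-u steps):
  M: 0.00610842×0.57395776 = 0.003506
  M+2: 0.00610842×0.36728448 + 0.08192227×0.57395776 = 0.049263
  M+4: 0.00610842×0.05875776 + 0.08192227×0.36728448 + 0.36623021×0.57395776 = 0.240648
  M+6: 0.08192227×0.05875776 + 0.36623021×0.36728448 + 0.5457391×0.57395776 = 0.452555
  M+8: 0.36623021×0.05875776 + 0.5457391×0.36728448 = 0.221960
  M+10: 0.5457391×0.05875776 = 0.032066
Scale to base peak (0.452555) = 100: 0.77 : 10.89 : 53.18 : 100.00 : 49.05 : 7.09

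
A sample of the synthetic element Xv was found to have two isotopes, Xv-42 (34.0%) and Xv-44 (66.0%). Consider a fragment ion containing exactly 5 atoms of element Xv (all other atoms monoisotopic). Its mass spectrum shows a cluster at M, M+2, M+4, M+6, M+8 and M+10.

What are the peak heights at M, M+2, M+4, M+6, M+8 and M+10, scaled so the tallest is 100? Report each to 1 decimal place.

Each Xv atom is independently Xv-42 (p = 0.340) or Xv-44 (q = 0.660); the cluster is the binomial expansion (p + q)^5.
P(M) = 0.340^5 = 0.004544
P(M+2) = 5 × 0.340^4 × 0.660^1 = 0.044099
P(M+4) = 10 × 0.340^3 × 0.660^2 = 0.171208
P(M+6) = 10 × 0.340^2 × 0.660^3 = 0.332345
P(M+8) = 5 × 0.340^1 × 0.660^4 = 0.322571
P(M+10) = 0.660^5 = 0.125233
The M+6 peak is largest (0.332345); scaling to 100 gives 1.4 : 13.3 : 51.5 : 100.0 : 97.1 : 37.7.

1.4 : 13.3 : 51.5 : 100.0 : 97.1 : 37.7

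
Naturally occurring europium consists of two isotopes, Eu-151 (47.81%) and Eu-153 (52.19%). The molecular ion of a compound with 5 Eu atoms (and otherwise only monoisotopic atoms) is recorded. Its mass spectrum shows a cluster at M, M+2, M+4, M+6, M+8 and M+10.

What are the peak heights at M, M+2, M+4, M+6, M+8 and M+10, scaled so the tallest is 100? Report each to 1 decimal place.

The 5 Eu atoms are independent, so intensities follow the terms of (0.4781 + 0.5219)^5.
P(M) = 0.4781^5 = 0.024980
P(M+2) = 5 × 0.4781^4 × 0.5219^1 = 0.136343
P(M+4) = 10 × 0.4781^3 × 0.5219^2 = 0.297667
P(M+6) = 10 × 0.4781^2 × 0.5219^3 = 0.324937
P(M+8) = 5 × 0.4781^1 × 0.5219^4 = 0.177353
P(M+10) = 0.5219^5 = 0.038720
The M+6 peak is largest (0.324937); scaling to 100 gives 7.7 : 42.0 : 91.6 : 100.0 : 54.6 : 11.9.

7.7 : 42.0 : 91.6 : 100.0 : 54.6 : 11.9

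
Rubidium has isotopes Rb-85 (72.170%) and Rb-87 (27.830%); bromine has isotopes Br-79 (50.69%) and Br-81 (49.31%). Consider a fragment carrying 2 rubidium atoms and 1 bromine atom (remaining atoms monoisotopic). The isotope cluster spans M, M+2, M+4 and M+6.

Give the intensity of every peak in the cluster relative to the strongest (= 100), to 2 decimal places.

Rubidium pattern (n=2): 0.52085089 : 0.40169822 : 0.07745089
Bromine pattern (n=1): 0.5069 : 0.4931
Convolve the two distributions (both contribute in 2-u steps):
  M: 0.52085089×0.5069 = 0.264019
  M+2: 0.52085089×0.4931 + 0.40169822×0.5069 = 0.460452
  M+4: 0.40169822×0.4931 + 0.07745089×0.5069 = 0.237337
  M+6: 0.07745089×0.4931 = 0.038191
Scale to base peak (0.460452) = 100: 57.34 : 100.00 : 51.54 : 8.29

57.34 : 100.00 : 51.54 : 8.29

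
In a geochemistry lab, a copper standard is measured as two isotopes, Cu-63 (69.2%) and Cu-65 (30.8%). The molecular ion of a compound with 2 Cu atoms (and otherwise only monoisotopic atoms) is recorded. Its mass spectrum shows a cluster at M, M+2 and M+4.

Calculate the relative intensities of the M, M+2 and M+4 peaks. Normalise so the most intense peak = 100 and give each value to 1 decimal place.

Each Cu atom is independently Cu-63 (p = 0.692) or Cu-65 (q = 0.308); the cluster is the binomial expansion (p + q)^2.
P(M) = 0.692^2 = 0.478864
P(M+2) = 2 × 0.692^1 × 0.308^1 = 0.426272
P(M+4) = 0.308^2 = 0.094864
The M peak is largest (0.478864); scaling to 100 gives 100.0 : 89.0 : 19.8.

100.0 : 89.0 : 19.8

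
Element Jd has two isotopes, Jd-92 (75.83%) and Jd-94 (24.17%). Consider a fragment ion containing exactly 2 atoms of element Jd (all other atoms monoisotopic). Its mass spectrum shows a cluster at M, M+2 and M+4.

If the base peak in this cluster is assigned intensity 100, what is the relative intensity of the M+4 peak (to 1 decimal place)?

Binomial terms of (0.7583 + 0.2417)^2: M 0.5750, M+2 0.3666, M+4 0.0584 → M is the base peak.
P(M) = C(2,0) × 0.7583^2 × 0.2417^0 = 1 × 0.57501889 × 1.0000 = 0.575019 (base)
P(M+4) = C(2,2) × 0.7583^0 × 0.2417^2 = 1 × 1.0000 × 0.05841889 = 0.058419
Relative intensity = 0.058419 / 0.575019 × 100 = 10.2

10.2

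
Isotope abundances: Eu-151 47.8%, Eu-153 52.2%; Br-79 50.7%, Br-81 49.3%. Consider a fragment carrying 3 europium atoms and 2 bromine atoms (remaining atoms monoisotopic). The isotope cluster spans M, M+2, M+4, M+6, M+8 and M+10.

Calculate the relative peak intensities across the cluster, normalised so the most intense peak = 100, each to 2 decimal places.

8.80 : 45.97 : 95.92 : 100.00 : 52.08 : 10.84

Europium pattern (n=3): 0.10921535 : 0.35780594 : 0.39074206 : 0.14223665
Bromine pattern (n=2): 0.257049 : 0.499902 : 0.243049
Convolve the two distributions (both contribute in 2-u steps):
  M: 0.10921535×0.257049 = 0.028074
  M+2: 0.10921535×0.499902 + 0.35780594×0.257049 = 0.146571
  M+4: 0.10921535×0.243049 + 0.35780594×0.499902 + 0.39074206×0.257049 = 0.305852
  M+6: 0.35780594×0.243049 + 0.39074206×0.499902 + 0.14223665×0.257049 = 0.318859
  M+8: 0.39074206×0.243049 + 0.14223665×0.499902 = 0.166074
  M+10: 0.14223665×0.243049 = 0.034570
Scale to base peak (0.318859) = 100: 8.80 : 45.97 : 95.92 : 100.00 : 52.08 : 10.84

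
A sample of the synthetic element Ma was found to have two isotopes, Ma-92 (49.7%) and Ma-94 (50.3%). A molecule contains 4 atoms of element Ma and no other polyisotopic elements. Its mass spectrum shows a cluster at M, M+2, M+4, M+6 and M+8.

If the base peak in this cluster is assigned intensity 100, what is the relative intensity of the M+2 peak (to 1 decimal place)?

(0.497 + 0.503)^4 gives M 0.0610, M+2 0.2470, M+4 0.3750, M+6 0.2530, M+8 0.0640; the largest is M+4.
P(M+4) = C(4,2) × 0.497^2 × 0.503^2 = 6 × 0.247009 × 0.253009 = 0.374973 (base)
P(M+2) = C(4,1) × 0.497^3 × 0.503^1 = 4 × 0.12276347 × 0.5030 = 0.247000
Relative intensity = 0.247000 / 0.374973 × 100 = 65.9

65.9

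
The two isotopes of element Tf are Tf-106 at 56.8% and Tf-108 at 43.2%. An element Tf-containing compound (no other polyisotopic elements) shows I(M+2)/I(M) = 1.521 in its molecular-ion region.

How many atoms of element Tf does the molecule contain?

2

For n independent Tf atoms, I(M+2)/I(M) = n · (abundance Tf-108) / (abundance Tf-106) = n · 0.432/0.568.
n = 1.521 × 0.568/0.432 = 2.00 ≈ 2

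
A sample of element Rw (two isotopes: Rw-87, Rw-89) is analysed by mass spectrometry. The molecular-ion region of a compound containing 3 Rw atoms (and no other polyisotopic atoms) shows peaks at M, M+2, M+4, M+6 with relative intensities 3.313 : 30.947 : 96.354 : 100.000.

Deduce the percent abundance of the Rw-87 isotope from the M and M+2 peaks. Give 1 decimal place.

If p is the fraction of Rw that is Rw-87, then I(M+2)/I(M) = [C(3,1)·p^2·(1−p)] / p^3 = 3·(1−p)/p = 30.947/3.313 = 9.3411
(1−p)/p = 9.3411/3 = 3.1137  ⇒  p = 1/(1 + 3.1137) = 0.2431
Rw-87: 24.3%, Rw-89: 75.7%.

24.3%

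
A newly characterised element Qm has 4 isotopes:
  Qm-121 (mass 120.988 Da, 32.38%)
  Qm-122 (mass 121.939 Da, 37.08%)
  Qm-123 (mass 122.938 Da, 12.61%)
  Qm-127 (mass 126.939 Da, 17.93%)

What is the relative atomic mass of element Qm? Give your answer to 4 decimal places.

Average mass = Σ (abundance × isotope mass) = 0.3238 × 120.988 + 0.3708 × 121.939 + 0.1261 × 122.938 + 0.1793 × 126.939
= 39.17591 + 45.21498 + 15.50248 + 22.76016 = 122.65353 Da

122.6535 Da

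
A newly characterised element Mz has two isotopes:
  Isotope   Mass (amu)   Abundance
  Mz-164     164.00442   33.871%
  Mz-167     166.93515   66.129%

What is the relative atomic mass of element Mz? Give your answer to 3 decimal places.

165.942 amu

Ar = Σ fᵢ·mᵢ = 0.33871 × 164.00442 + 0.66129 × 166.93515
= 55.549937 + 110.392545 = 165.942482 amu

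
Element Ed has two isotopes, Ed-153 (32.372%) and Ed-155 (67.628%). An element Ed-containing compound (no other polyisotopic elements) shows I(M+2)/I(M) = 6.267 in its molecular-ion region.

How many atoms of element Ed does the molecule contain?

The M+2/M ratio from n Ed atoms is n · q/p = n · 0.67628/0.32372.
n = 6.267 × 0.32372/0.67628 = 3.00 ≈ 3

3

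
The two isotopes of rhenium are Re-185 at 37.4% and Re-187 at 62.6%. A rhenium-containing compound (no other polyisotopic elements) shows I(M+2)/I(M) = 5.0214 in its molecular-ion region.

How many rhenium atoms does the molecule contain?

With n Re atoms, P(M+2)/P(M) = C(n,1)·p^(n−1)q / p^n = n·q/p = n · 0.626/0.374.
n = 5.0214 × 0.374/0.626 = 3.00 ≈ 3

3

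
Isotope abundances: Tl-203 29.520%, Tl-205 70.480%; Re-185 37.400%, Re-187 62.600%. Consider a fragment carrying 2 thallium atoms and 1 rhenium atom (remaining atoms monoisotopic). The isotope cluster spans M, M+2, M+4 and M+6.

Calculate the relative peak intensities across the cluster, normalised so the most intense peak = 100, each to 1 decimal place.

7.3 : 47.1 : 100.0 : 69.7

Thallium pattern (n=2): 0.08714304 : 0.41611392 : 0.49674304
Rhenium pattern (n=1): 0.3740 : 0.6260
Convolve the two distributions (both contribute in 2-u steps):
  M: 0.08714304×0.3740 = 0.032591
  M+2: 0.08714304×0.6260 + 0.41611392×0.3740 = 0.210178
  M+4: 0.41611392×0.6260 + 0.49674304×0.3740 = 0.446269
  M+6: 0.49674304×0.6260 = 0.310961
Scale to base peak (0.446269) = 100: 7.3 : 47.1 : 100.0 : 69.7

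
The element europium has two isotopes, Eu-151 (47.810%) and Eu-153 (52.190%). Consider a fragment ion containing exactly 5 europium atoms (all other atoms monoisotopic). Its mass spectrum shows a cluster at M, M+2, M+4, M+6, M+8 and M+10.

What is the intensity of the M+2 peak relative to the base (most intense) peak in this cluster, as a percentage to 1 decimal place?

42.0%

Binomial terms of (0.47810 + 0.52190)^5: M 0.0250, M+2 0.1363, M+4 0.2977, M+6 0.3249, M+8 0.1774, M+10 0.0387 → M+6 is the base peak.
P(M+6) = C(5,3) × 0.47810^2 × 0.52190^3 = 10 × 0.22857961 × 0.14215492 = 0.324937 (base)
P(M+2) = C(5,1) × 0.47810^4 × 0.52190^1 = 5 × 0.05224864 × 0.5219 = 0.136343
Relative intensity = 0.136343 / 0.324937 × 100 = 42.0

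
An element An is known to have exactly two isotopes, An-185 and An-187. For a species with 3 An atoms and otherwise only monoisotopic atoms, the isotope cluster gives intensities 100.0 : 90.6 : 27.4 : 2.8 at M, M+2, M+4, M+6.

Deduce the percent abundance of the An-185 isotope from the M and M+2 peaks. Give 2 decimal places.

Let p = fractional abundance of An-185. I(M+2)/I(M) = [C(3,1)·p^2·(1−p)] / p^3 = 3·(1−p)/p = 90.6/100.0 = 0.9060
(1−p)/p = 0.9060/3 = 0.3020  ⇒  p = 1/(1 + 0.3020) = 0.7680
An-185: 76.80%, An-187: 23.20%.

76.80%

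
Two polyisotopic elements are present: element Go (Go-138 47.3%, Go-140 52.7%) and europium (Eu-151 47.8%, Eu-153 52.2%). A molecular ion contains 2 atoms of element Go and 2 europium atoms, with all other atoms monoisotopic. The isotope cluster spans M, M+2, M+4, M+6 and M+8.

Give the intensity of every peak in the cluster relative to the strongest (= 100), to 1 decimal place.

13.7 : 60.4 : 100.0 : 73.5 : 20.3

Element Go pattern (n=2): 0.223729 : 0.498542 : 0.277729
Europium pattern (n=2): 0.228484 : 0.499032 : 0.272484
Convolve the two distributions (both contribute in 2-u steps):
  M: 0.223729×0.228484 = 0.051118
  M+2: 0.223729×0.499032 + 0.498542×0.228484 = 0.225557
  M+4: 0.223729×0.272484 + 0.498542×0.499032 + 0.277729×0.228484 = 0.373208
  M+6: 0.498542×0.272484 + 0.277729×0.499032 = 0.274440
  M+8: 0.277729×0.272484 = 0.075677
Scale to base peak (0.373208) = 100: 13.7 : 60.4 : 100.0 : 73.5 : 20.3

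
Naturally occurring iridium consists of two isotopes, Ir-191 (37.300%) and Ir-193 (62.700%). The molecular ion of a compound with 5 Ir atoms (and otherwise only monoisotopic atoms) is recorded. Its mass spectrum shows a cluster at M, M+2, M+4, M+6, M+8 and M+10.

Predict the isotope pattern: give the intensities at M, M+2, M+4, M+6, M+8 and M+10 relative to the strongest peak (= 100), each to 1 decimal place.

2.1 : 17.7 : 59.5 : 100.0 : 84.0 : 28.3

The 5 Ir atoms are independent, so intensities follow the terms of (0.37300 + 0.62700)^5.
P(M) = 0.37300^5 = 0.007220
P(M+2) = 5 × 0.37300^4 × 0.62700^1 = 0.060684
P(M+4) = 10 × 0.37300^3 × 0.62700^2 = 0.204015
P(M+6) = 10 × 0.37300^2 × 0.62700^3 = 0.342942
P(M+8) = 5 × 0.37300^1 × 0.62700^4 = 0.288237
P(M+10) = 0.62700^5 = 0.096903
The M+6 peak is largest (0.342942); scaling to 100 gives 2.1 : 17.7 : 59.5 : 100.0 : 84.0 : 28.3.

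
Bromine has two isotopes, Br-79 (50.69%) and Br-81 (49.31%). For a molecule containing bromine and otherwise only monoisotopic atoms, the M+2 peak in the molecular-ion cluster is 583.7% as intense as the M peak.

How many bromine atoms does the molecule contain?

6

With n Br atoms, P(M+2)/P(M) = C(n,1)·p^(n−1)q / p^n = n·q/p = n · 0.4931/0.5069.
n = 5.837 × 0.5069/0.4931 = 6.00 ≈ 6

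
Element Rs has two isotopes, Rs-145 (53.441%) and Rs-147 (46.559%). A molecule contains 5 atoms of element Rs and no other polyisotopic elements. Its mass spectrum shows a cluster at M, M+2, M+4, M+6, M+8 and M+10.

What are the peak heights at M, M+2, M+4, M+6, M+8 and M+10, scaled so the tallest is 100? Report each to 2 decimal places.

Each Rs atom is independently Rs-145 (p = 0.53441) or Rs-147 (q = 0.46559); the cluster is the binomial expansion (p + q)^5.
P(M) = 0.53441^5 = 0.043589
P(M+2) = 5 × 0.53441^4 × 0.46559^1 = 0.189877
P(M+4) = 10 × 0.53441^3 × 0.46559^2 = 0.330850
P(M+6) = 10 × 0.53441^2 × 0.46559^3 = 0.288244
P(M+8) = 5 × 0.53441^1 × 0.46559^4 = 0.125562
P(M+10) = 0.46559^5 = 0.021879
The M+4 peak is largest (0.330850); scaling to 100 gives 13.17 : 57.39 : 100.00 : 87.12 : 37.95 : 6.61.

13.17 : 57.39 : 100.00 : 87.12 : 37.95 : 6.61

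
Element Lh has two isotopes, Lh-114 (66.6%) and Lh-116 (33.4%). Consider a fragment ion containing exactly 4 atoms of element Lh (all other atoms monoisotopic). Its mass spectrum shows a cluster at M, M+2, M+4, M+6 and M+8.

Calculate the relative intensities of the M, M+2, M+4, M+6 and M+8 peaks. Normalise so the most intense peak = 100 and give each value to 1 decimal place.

Expanding (0.666 + 0.334)^4:
P(M) = 0.666^4 = 0.196742
P(M+2) = 4 × 0.666^3 × 0.334^1 = 0.394665
P(M+4) = 6 × 0.666^2 × 0.334^2 = 0.296888
P(M+6) = 4 × 0.666^1 × 0.334^3 = 0.099260
P(M+8) = 0.334^4 = 0.012445
The M+2 peak is largest (0.394665); scaling to 100 gives 49.9 : 100.0 : 75.2 : 25.2 : 3.2.

49.9 : 100.0 : 75.2 : 25.2 : 3.2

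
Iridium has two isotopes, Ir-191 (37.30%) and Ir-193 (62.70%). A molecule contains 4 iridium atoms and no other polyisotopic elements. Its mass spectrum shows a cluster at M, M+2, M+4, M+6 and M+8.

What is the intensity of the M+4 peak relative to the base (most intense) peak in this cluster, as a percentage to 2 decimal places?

Term probabilities: M 0.0194, M+2 0.1302, M+4 0.3282, M+6 0.3678, M+8 0.1546. Base peak = M+6.
P(M+6) = C(4,3) × 0.3730^1 × 0.6270^3 = 4 × 0.3730 × 0.24649188 = 0.367766 (base)
P(M+4) = C(4,2) × 0.3730^2 × 0.6270^2 = 6 × 0.139129 × 0.393129 = 0.328174
Relative intensity = 0.328174 / 0.367766 × 100 = 89.23

89.23%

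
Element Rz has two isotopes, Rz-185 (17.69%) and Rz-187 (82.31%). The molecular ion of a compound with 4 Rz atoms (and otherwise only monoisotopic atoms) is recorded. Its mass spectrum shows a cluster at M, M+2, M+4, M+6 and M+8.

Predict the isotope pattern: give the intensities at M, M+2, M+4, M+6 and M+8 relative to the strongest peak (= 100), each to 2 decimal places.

Expanding (0.1769 + 0.8231)^4:
P(M) = 0.1769^4 = 0.000979
P(M+2) = 4 × 0.1769^3 × 0.8231^1 = 0.018226
P(M+4) = 6 × 0.1769^2 × 0.8231^2 = 0.127207
P(M+6) = 4 × 0.1769^1 × 0.8231^3 = 0.394590
P(M+8) = 0.8231^4 = 0.458998
The M+8 peak is largest (0.458998); scaling to 100 gives 0.21 : 3.97 : 27.71 : 85.97 : 100.00.

0.21 : 3.97 : 27.71 : 85.97 : 100.00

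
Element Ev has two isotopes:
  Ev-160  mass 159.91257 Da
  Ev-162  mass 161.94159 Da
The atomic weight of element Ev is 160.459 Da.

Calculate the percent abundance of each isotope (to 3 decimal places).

Let x be the fractional abundance of Ev-160; then Ev-162 has abundance 1 − x.
159.91257·x + 161.94159·(1 − x) = 160.459
(159.91257 − 161.94159)·x = 160.459 − 161.94159
x = -1.48259 / -2.02902 = 0.73069 → 73.069% Ev-160, 26.931% Ev-162.

Ev-160: 73.069%, Ev-162: 26.931%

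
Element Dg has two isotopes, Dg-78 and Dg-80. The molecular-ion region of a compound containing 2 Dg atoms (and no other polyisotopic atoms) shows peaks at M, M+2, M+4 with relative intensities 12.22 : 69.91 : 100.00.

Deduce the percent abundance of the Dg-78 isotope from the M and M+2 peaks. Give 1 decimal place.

Let p = fractional abundance of Dg-78. I(M+2)/I(M) = [C(2,1)·p^1·(1−p)] / p^2 = 2·(1−p)/p = 69.91/12.22 = 5.7209
(1−p)/p = 5.7209/2 = 2.8605  ⇒  p = 1/(1 + 2.8605) = 0.2590
Dg-78: 25.9%, Dg-80: 74.1%.

25.9%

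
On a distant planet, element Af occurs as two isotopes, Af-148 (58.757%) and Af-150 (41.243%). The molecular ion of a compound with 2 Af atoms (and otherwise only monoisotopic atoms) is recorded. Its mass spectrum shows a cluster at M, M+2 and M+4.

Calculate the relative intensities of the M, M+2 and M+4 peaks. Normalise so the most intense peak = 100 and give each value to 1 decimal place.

The 2 Af atoms are independent, so intensities follow the terms of (0.58757 + 0.41243)^2.
P(M) = 0.58757^2 = 0.345239
P(M+2) = 2 × 0.58757^1 × 0.41243^1 = 0.484663
P(M+4) = 0.41243^2 = 0.170099
The M+2 peak is largest (0.484663); scaling to 100 gives 71.2 : 100.0 : 35.1.

71.2 : 100.0 : 35.1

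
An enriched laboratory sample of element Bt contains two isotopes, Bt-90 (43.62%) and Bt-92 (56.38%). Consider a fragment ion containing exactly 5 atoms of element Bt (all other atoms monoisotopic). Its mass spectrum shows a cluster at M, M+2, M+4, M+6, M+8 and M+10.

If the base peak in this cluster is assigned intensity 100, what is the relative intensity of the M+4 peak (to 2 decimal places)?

Term probabilities: M 0.0158, M+2 0.1021, M+4 0.2638, M+6 0.3410, M+8 0.2204, M+10 0.0570. Base peak = M+6.
P(M+6) = C(5,3) × 0.4362^2 × 0.5638^3 = 10 × 0.19027044 × 0.17921535 = 0.340994 (base)
P(M+4) = C(5,2) × 0.4362^3 × 0.5638^2 = 10 × 0.08299597 × 0.31787044 = 0.263820
Relative intensity = 0.263820 / 0.340994 × 100 = 77.37

77.37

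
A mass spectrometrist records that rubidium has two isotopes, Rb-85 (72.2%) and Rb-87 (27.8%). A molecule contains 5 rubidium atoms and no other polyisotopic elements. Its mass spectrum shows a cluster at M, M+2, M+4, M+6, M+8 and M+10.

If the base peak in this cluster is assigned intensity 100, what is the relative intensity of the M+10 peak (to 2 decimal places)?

(0.722 + 0.278)^5 gives M 0.1962, M+2 0.3777, M+4 0.2909, M+6 0.1120, M+8 0.0216, M+10 0.0017; the largest is M+2.
P(M+2) = C(5,1) × 0.722^4 × 0.278^1 = 5 × 0.27173701 × 0.2780 = 0.377714 (base)
P(M+10) = C(5,5) × 0.722^0 × 0.278^5 = 1 × 1.0000 × 0.00166044 = 0.001660
Relative intensity = 0.001660 / 0.377714 × 100 = 0.44

0.44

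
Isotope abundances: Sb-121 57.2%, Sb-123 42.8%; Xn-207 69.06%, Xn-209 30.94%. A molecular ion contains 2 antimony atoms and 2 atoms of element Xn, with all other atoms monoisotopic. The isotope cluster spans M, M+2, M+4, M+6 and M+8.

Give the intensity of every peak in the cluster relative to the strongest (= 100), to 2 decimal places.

41.80 : 100.00 : 87.84 : 33.52 : 4.70

Antimony pattern (n=2): 0.327184 : 0.489632 : 0.183184
Element Xn pattern (n=2): 0.47692836 : 0.42734328 : 0.09572836
Convolve the two distributions (both contribute in 2-u steps):
  M: 0.327184×0.47692836 = 0.156043
  M+2: 0.327184×0.42734328 + 0.489632×0.47692836 = 0.373339
  M+4: 0.327184×0.09572836 + 0.489632×0.42734328 + 0.183184×0.47692836 = 0.327927
  M+6: 0.489632×0.09572836 + 0.183184×0.42734328 = 0.125154
  M+8: 0.183184×0.09572836 = 0.017536
Scale to base peak (0.373339) = 100: 41.80 : 100.00 : 87.84 : 33.52 : 4.70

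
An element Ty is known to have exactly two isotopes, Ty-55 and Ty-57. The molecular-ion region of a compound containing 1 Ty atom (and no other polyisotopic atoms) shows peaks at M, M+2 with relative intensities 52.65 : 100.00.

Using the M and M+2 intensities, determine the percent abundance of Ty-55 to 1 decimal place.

34.5%

Let p = fractional abundance of Ty-55. I(M+2)/I(M) = [C(1,1)·p^0·(1−p)] / p^1 = 1·(1−p)/p = 100.00/52.65 = 1.8993
(1−p)/p = 1.8993/1 = 1.8993  ⇒  p = 1/(1 + 1.8993) = 0.3449
Ty-55: 34.5%, Ty-57: 65.5%.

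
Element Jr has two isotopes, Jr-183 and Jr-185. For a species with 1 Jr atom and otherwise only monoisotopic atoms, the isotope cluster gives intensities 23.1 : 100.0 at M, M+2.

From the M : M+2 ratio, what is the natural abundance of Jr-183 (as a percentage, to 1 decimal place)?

18.8%

Write p for the Jr-183 fraction. I(M+2)/I(M) = [C(1,1)·p^0·(1−p)] / p^1 = 1·(1−p)/p = 100.0/23.1 = 4.3290
(1−p)/p = 4.3290/1 = 4.3290  ⇒  p = 1/(1 + 4.3290) = 0.1877
Jr-183: 18.8%, Jr-185: 81.2%.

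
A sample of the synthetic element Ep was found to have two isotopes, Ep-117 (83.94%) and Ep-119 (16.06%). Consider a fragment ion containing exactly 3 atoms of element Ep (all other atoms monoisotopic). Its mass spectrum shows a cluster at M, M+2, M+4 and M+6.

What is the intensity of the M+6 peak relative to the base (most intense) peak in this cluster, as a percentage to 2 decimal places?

(0.8394 + 0.1606)^3 gives M 0.5914, M+2 0.3395, M+4 0.0650, M+6 0.0041; the largest is M.
P(M) = C(3,0) × 0.8394^3 × 0.1606^0 = 1 × 0.59143483 × 1.0000 = 0.591435 (base)
P(M+6) = C(3,3) × 0.8394^0 × 0.1606^3 = 1 × 1.0000 × 0.00414225 = 0.004142
Relative intensity = 0.004142 / 0.591435 × 100 = 0.70

0.70%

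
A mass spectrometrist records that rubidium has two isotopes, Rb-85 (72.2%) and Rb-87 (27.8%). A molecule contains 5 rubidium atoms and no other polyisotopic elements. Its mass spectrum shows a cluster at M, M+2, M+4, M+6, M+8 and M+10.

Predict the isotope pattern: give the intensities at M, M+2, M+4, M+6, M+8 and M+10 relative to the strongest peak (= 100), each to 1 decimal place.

Each Rb atom is independently Rb-85 (p = 0.722) or Rb-87 (q = 0.278); the cluster is the binomial expansion (p + q)^5.
P(M) = 0.722^5 = 0.196194
P(M+2) = 5 × 0.722^4 × 0.278^1 = 0.377714
P(M+4) = 10 × 0.722^3 × 0.278^2 = 0.290872
P(M+6) = 10 × 0.722^2 × 0.278^3 = 0.111998
P(M+8) = 5 × 0.722^1 × 0.278^4 = 0.021562
P(M+10) = 0.278^5 = 0.001660
The M+2 peak is largest (0.377714); scaling to 100 gives 51.9 : 100.0 : 77.0 : 29.7 : 5.7 : 0.4.

51.9 : 100.0 : 77.0 : 29.7 : 5.7 : 0.4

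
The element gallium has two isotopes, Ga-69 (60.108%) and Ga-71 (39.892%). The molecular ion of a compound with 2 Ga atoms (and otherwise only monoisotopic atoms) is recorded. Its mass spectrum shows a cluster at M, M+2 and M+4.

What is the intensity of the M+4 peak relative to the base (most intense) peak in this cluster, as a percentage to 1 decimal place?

33.2%

Term probabilities: M 0.3613, M+2 0.4796, M+4 0.1591. Base peak = M+2.
P(M+2) = C(2,1) × 0.60108^1 × 0.39892^1 = 2 × 0.60108 × 0.39892 = 0.479566 (base)
P(M+4) = C(2,2) × 0.60108^0 × 0.39892^2 = 1 × 1.0000 × 0.15913717 = 0.159137
Relative intensity = 0.159137 / 0.479566 × 100 = 33.2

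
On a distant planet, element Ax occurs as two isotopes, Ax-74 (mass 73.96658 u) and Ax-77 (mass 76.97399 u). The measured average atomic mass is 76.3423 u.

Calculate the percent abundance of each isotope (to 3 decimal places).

Let x be the fractional abundance of Ax-74; then Ax-77 has abundance 1 − x.
73.96658·x + 76.97399·(1 − x) = 76.3423
(73.96658 − 76.97399)·x = 76.3423 − 76.97399
x = -0.63169 / -3.00741 = 0.21004 → 21.004% Ax-74, 78.996% Ax-77.

Ax-74: 21.004%, Ax-77: 78.996%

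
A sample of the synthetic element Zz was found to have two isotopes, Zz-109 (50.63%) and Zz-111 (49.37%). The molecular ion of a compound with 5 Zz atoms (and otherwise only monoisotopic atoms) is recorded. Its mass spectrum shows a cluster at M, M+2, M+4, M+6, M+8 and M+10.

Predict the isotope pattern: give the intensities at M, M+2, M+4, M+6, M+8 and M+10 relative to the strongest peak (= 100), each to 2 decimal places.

Each Zz atom is independently Zz-109 (p = 0.5063) or Zz-111 (q = 0.4937); the cluster is the binomial expansion (p + q)^5.
P(M) = 0.5063^5 = 0.033269
P(M+2) = 5 × 0.5063^4 × 0.4937^1 = 0.162205
P(M+4) = 10 × 0.5063^3 × 0.4937^2 = 0.316337
P(M+6) = 10 × 0.5063^2 × 0.4937^3 = 0.308465
P(M+8) = 5 × 0.5063^1 × 0.4937^4 = 0.150394
P(M+10) = 0.4937^5 = 0.029330
The M+4 peak is largest (0.316337); scaling to 100 gives 10.52 : 51.28 : 100.00 : 97.51 : 47.54 : 9.27.

10.52 : 51.28 : 100.00 : 97.51 : 47.54 : 9.27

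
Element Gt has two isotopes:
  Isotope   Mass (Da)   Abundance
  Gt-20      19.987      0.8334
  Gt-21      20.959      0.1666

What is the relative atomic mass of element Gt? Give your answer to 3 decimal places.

Ar = Σ fᵢ·mᵢ = 0.8334 × 19.987 + 0.1666 × 20.959
= 16.6572 + 3.4918 = 20.1490 Da

20.149 Da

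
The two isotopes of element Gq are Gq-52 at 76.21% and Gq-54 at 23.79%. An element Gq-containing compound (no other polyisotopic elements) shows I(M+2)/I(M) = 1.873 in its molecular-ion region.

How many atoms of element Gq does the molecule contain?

6

With n Gq atoms, P(M+2)/P(M) = C(n,1)·p^(n−1)q / p^n = n·q/p = n · 0.2379/0.7621.
n = 1.873 × 0.7621/0.2379 = 6.00 ≈ 6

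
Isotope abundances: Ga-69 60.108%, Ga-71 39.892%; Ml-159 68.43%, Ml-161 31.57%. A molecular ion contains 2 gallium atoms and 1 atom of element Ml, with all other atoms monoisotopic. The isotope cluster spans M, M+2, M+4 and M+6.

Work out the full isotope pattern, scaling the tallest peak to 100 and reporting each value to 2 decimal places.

Gallium pattern (n=2): 0.36129717 : 0.47956567 : 0.15913717
Element Ml pattern (n=1): 0.6843 : 0.3157
Convolve the two distributions (both contribute in 2-u steps):
  M: 0.36129717×0.6843 = 0.247236
  M+2: 0.36129717×0.3157 + 0.47956567×0.6843 = 0.442228
  M+4: 0.47956567×0.3157 + 0.15913717×0.6843 = 0.260296
  M+6: 0.15913717×0.3157 = 0.050240
Scale to base peak (0.442228) = 100: 55.91 : 100.00 : 58.86 : 11.36

55.91 : 100.00 : 58.86 : 11.36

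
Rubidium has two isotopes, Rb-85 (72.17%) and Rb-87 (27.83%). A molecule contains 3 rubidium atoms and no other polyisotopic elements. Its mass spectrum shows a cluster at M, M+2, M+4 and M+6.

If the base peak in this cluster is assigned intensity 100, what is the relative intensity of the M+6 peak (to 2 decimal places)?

(0.7217 + 0.2783)^3 gives M 0.3759, M+2 0.4349, M+4 0.1677, M+6 0.0216; the largest is M+2.
P(M+2) = C(3,1) × 0.7217^2 × 0.2783^1 = 3 × 0.52085089 × 0.2783 = 0.434858 (base)
P(M+6) = C(3,3) × 0.7217^0 × 0.2783^3 = 1 × 1.0000 × 0.02155458 = 0.021555
Relative intensity = 0.021555 / 0.434858 × 100 = 4.96

4.96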